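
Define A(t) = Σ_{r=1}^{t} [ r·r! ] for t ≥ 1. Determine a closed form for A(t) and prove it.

We claim A(t) = (t + 1)! - 1 for all t ≥ 1.
Base case (t = 1): A(1) = 1, and the closed form gives 1. They agree.
Inductive step: suppose the statement holds for some r ≥ 1, so A(r) = (r + 1)! - 1.
Then A(r+1) = A(r) + ((r + 1)(r + 1)!) = ((r + 1)! - 1) + ((r + 1)(r + 1)!).
Simplifying, A(r+1) = ((r+1) + 1)! - 1,
which is the closed form with t = r+1.
By induction, the statement is established for all t ≥ 1.

A(t) = (t + 1)! - 1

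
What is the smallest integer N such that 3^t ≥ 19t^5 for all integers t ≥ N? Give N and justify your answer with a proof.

At t = 15: 14348907 < 14428125, so the inequality fails and N ≥ 16. We prove 3^t ≥ 19t^5 for all t ≥ 16.
Base step (t = 16): 3^t = 43046721 and 19t^5 = 19922944, so 43046721 ≥ 19922944.
For the inductive step, assume it holds for an arbitrary r ≥ 16, so 3^r ≥ 19r^5.
Then 3^(r + 1) = 3·(3^r) ≥ 3·(19r^5).
Also, for r ≥ 16 we have 3·(19r^5) ≥ 19(r+1)^5, since 3 ≥ (1 + 1/r)^5 for all r ≥ 16.
Combining, 3^(r + 1) ≥ 19(r+1)^5.
By induction, the statement is established for all t ≥ 16.
Hence the smallest such N is 16.

N = 16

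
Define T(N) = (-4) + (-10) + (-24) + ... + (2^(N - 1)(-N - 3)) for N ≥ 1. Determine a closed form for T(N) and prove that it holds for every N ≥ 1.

We claim T(N) = -2^N(N + 2) + 2 for all N ≥ 1.
When N = 1: T(1) = -4, and the closed form gives -4. They agree.
Inductive step: suppose the statement holds for some m ≥ 1, so T(m) = -2^m(m + 2) + 2.
Then T(m+1) = T(m) + (2^m(-m - 4)) = (-2^m(m + 2) + 2) + (2^m(-m - 4)).
Simplifying, T(m+1) = -2·2^m·m - 6·2^m + 2 = -2^(m+1)((m+1) + 2) + 2,
which is the closed form with N = m+1.
By the principle of mathematical induction, the result holds for all N ≥ 1.

T(N) = -2^N(N + 2) + 2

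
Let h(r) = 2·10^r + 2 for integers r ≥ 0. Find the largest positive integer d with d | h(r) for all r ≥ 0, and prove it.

d = 2

Computing the first values: h(0) = 4 and h(1) = 22; gcd(4, 22) = 2, so d ≤ 2.
We prove 2 | 2·10^r + 2 for all r ≥ 0 by induction on r.
Base step (r = 0): h(0) = 4 = 2·(2), so 2 | h(0).
Suppose the result is true for r = k, i.e. 2 | h(k). Then
h(k+1) = 2·10^(k+1) + 2 = 10·(2·10^k + 2) - 18 = 10·h(k) - 18. The first term is divisible by 2 by the inductive hypothesis, and -18 is divisible by 2. Hence 2 | h(k+1).
By the principle of mathematical induction, the result holds for all r ≥ 0.
Therefore the largest such d is 2.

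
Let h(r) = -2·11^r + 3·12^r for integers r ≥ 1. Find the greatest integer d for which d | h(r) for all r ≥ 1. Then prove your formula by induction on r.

Computing the first values: h(1) = 14 and h(2) = 190; gcd(14, 190) = 2, so d ≤ 2.
We prove 2 | -2·11^r + 3·12^r for all r ≥ 1 by induction on r.
When r = 1: h(1) = 14 = 2·(7), so 2 | h(1).
Inductive step: assume the claim holds for r = p, i.e. 2 | h(p). Then
h(p+1) − 12·h(p) = (-2·11^(p+1) + 3·12^(p+1)) − 12·(-2·11^p + 3·12^p) = (-2)·11^p·(11 − 12) = (2)·11^p. Since 2 | h(p) by the inductive hypothesis, 2 | 12·h(p); and 2 | 2 since 2 = 2·1. Therefore 2 | h(p+1).
By the principle of mathematical induction, the result holds for all r ≥ 1.
Therefore the largest such d is 2.

d = 2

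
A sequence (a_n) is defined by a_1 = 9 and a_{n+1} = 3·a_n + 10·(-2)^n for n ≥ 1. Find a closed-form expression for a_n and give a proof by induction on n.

a_n = (-2)^(n + 1) + 5·3^(n - 1)

Computing the first terms: a_1 = 9, a_2 = 7, a_3 = 61. This suggests a_n = (-2)^(n + 1) + 5·3^(n - 1).
For the base case n = 1: the formula gives 9 = 9 = a_1.
Suppose the result is true for n = m, so a_m = (-2)^(m + 1) + 5·3^(m - 1).
Then a_{m+1} = 3·a_m + 10·(-2)^m = 3·((-2)^(m + 1) + 5·3^(m - 1)) + 10·(-2)^m = (-2)^(m + 2) + 5·3^m = (-2)^((m+1) + 1) + 5·3^((m+1) - 1),
which is the claimed formula at n = m+1.
Hence, by induction on n, the claim holds for every n ≥ 1.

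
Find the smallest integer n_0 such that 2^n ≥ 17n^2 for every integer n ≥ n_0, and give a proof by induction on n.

n_0 = 12

At n = 11: 2048 < 2057, so the inequality fails and n_0 ≥ 12. We prove 2^n ≥ 17n^2 for all n ≥ 12.
Base step (n = 12): 2^n = 4096 and 17n^2 = 2448, so 4096 ≥ 2448.
Inductive step: suppose the statement holds for some r ≥ 12, so 2^r ≥ 17r^2.
Then 2^(r + 1) = 2·(2^r) ≥ 2·(17r^2).
Also, for r ≥ 12 we have 2·(17r^2) ≥ 17(r+1)^2, since 2 ≥ (1 + 1/r)^2 for all r ≥ 12.
Combining, 2^(r + 1) ≥ 17(r+1)^2.
This completes the induction.
Hence the smallest such n_0 is 12.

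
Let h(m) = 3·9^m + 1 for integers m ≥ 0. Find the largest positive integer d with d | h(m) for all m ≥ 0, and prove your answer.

d = 4

Computing the first values: h(0) = 4 and h(1) = 28; gcd(4, 28) = 4, so d ≤ 4.
We prove 4 | 3·9^m + 1 for all m ≥ 0 by induction on m.
For the base case m = 0: h(0) = 4 = 4·(1), so 4 | h(0).
Suppose the result is true for m = k, i.e. 4 | h(k). Then
h(k+1) = 3·9^(k+1) + 1 = 9·(3·9^k + 1) - 8 = 9·h(k) - 8. The first term is divisible by 4 by the inductive hypothesis, and -8 is divisible by 4. Hence 4 | h(k+1).
Hence, by induction on m, the claim holds for every m ≥ 0.
Therefore the largest such d is 4.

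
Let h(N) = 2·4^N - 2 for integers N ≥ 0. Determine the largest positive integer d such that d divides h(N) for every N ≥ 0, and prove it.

Computing the first values: h(0) = 0 and h(1) = 6; gcd(0, 6) = 6, so d ≤ 6.
We prove 6 | 2·4^N - 2 for all N ≥ 0 by induction on N.
Base step (N = 0): h(0) = 0 = 6·(0), so 6 | h(0).
For the inductive step, assume it holds for an arbitrary m ≥ 0, i.e. 6 | h(m). Then
h(m+1) = 2·4^(m+1) - 2 = 4·(2·4^m - 2) + 6 = 4·h(m) + 6. The first term is divisible by 6 by the inductive hypothesis, and 6 is divisible by 6. Hence 6 | h(m+1).
By the principle of mathematical induction, the result holds for all N ≥ 0.
Therefore the largest such d is 6.

d = 6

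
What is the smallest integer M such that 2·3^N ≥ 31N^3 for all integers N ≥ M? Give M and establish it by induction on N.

M = 9

At N = 8: 13122 < 15872, so the inequality fails and M ≥ 9. We prove 2·3^N ≥ 31N^3 for all N ≥ 9.
For the base case N = 9: 2·3^N = 39366 and 31N^3 = 22599, so 39366 ≥ 22599.
Inductive step: suppose the statement holds for some m ≥ 9, so 2·3^m ≥ 31m^3.
Then 2·3^(m + 1) = 3·(2·3^m) ≥ 3·(31m^3).
Also, for m ≥ 9 we have 3·(31m^3) ≥ 31(m+1)^3, since 3 ≥ (1 + 1/m)^3 for all m ≥ 9.
Combining, 2·3^(m + 1) ≥ 31(m+1)^3.
By induction, the statement is established for all N ≥ 9.
Hence the smallest such M is 9.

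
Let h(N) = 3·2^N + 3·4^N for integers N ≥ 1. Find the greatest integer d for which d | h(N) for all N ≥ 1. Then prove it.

d = 6

Computing the first values: h(1) = 18 and h(2) = 60; gcd(18, 60) = 6, so d ≤ 6.
We prove 6 | 3·2^N + 3·4^N for all N ≥ 1 by induction on N.
When N = 1: h(1) = 18 = 6·(3), so 6 | h(1).
Inductive step: suppose the statement holds for some p ≥ 1, i.e. 6 | h(p). Then
h(p+1) − 4·h(p) = (3·2^(p+1) + 3·4^(p+1)) − 4·(3·2^p + 3·4^p) = (3)·2^p·(2 − 4) = (-6)·2^p. Since 6 | h(p) by the inductive hypothesis, 6 | 4·h(p); and 6 | -6 since -6 = 6·-1. Therefore 6 | h(p+1).
This completes the induction.
Therefore the largest such d is 6.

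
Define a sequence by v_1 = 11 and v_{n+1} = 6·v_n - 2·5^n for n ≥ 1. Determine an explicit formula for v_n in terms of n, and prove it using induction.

v_n = 2·5^n + 6^(n - 1)

Computing the first terms: v_1 = 11, v_2 = 56, v_3 = 286. This suggests v_n = 2·5^n + 6^(n - 1).
For the base case n = 1: the formula gives 11 = 11 = v_1.
Inductive step: assume the claim holds for n = i, so v_i = 2·5^i + 6^(i - 1).
Then v_{i+1} = 6·v_i - 2·5^i = 6·(2·5^i + 6^(i - 1)) - 2·5^i = 2·5^(i + 1) + 6^i = 2·5^(i+1) + 6^((i+1) - 1),
which is the claimed formula at n = i+1.
This completes the induction.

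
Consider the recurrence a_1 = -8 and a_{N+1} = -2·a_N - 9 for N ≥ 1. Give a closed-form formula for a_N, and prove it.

Computing the first terms: a_1 = -8, a_2 = 7, a_3 = -23. This suggests a_N = -5(-2)^(N - 1) - 3.
Base case (N = 1): the formula gives -8 = -8 = a_1.
Inductive step: assume the claim holds for N = j, so a_j = -5(-2)^(j - 1) - 3.
Then a_{j+1} = -2·a_j - 9 = -2·(-5(-2)^(j - 1) - 3) - 9 = -5(-2)^j - 3 = -5(-2)^((j+1) - 1) - 3,
which is the claimed formula at N = j+1.
This completes the induction.

a_N = -5(-2)^(N - 1) - 3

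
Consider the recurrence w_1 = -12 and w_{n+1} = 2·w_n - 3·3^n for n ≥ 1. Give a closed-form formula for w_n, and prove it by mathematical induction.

Computing the first terms: w_1 = -12, w_2 = -33, w_3 = -93. This suggests w_n = -3·2^(n - 1) - 3^(n + 1).
Base case (n = 1): the formula gives -12 = -12 = w_1.
Inductive step: suppose the statement holds for some i ≥ 1, so w_i = -3·2^(i - 1) - 3^(i + 1).
Then w_{i+1} = 2·w_i - 3·3^i = 2·(-3·2^(i - 1) - 3^(i + 1)) - 3·3^i = -3·2^i - 3^(i + 2) = -3·2^((i+1) - 1) - 3^((i+1) + 1),
which is the claimed formula at n = i+1.
This completes the induction.

w_n = -3·2^(n - 1) - 3^(n + 1)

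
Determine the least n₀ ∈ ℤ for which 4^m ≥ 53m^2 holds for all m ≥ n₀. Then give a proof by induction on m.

n₀ = 6

At m = 5: 1024 < 1325, so the inequality fails and n₀ ≥ 6. We prove 4^m ≥ 53m^2 for all m ≥ 6.
Base case (m = 6): 4^m = 4096 and 53m^2 = 1908, so 4096 ≥ 1908.
Inductive step: suppose the statement holds for some k ≥ 6, so 4^k ≥ 53k^2.
Then 4^(k + 1) = 4·(4^k) ≥ 4·(53k^2).
Also, for k ≥ 6 we have 4·(53k^2) ≥ 53(k+1)^2, since 4 ≥ (1 + 1/k)^2 for all k ≥ 6.
Combining, 4^(k + 1) ≥ 53(k+1)^2.
By the principle of mathematical induction, the result holds for all m ≥ 6.
Hence the smallest such n₀ is 6.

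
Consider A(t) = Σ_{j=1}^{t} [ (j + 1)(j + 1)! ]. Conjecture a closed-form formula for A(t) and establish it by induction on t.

We claim A(t) = (t + 2)! - 2 for all t ≥ 1.
Base step (t = 1): A(1) = 4, and the closed form gives 4. They agree.
For the inductive step, assume it holds for an arbitrary j ≥ 1, so A(j) = (j + 2)! - 2.
Then A(j+1) = A(j) + ((j + 2)(j + 2)!) = ((j + 2)! - 2) + ((j + 2)(j + 2)!).
Simplifying, A(j+1) = ((j+1) + 2)! - 2,
which is the closed form with t = j+1.
By the principle of mathematical induction, the result holds for all t ≥ 1.

A(t) = (t + 2)! - 2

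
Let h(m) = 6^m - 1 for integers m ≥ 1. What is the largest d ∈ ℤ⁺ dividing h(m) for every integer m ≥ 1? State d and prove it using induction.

d = 5

Computing the first values: h(1) = 5 and h(2) = 35; gcd(5, 35) = 5, so d ≤ 5.
We prove 5 | 6^m - 1 for all m ≥ 1 by induction on m.
When m = 1: h(1) = 5 = 5·(1), so 5 | h(1).
Suppose the result is true for m = r, i.e. 5 | h(r). Then
6^{r+1} − 1^{r+1} = 6·6^r − 1·1^r = 6·(6^r − 1^r) + (5)·1^r. The first term is divisible by 5 by the inductive hypothesis, and the second term (5)·1^r is divisible by 5 since 5 | 5. Hence 5 | h(r+1).
Hence, by induction on m, the claim holds for every m ≥ 1.
Therefore the largest such d is 5.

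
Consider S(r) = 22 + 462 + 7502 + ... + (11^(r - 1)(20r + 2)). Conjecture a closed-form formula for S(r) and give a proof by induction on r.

We claim S(r) = 2·11^r·r for all r ≥ 1.
When r = 1: S(1) = 22, and the closed form gives 22. They agree.
For the inductive step, assume it holds for an arbitrary p ≥ 1, so S(p) = 2·11^p·p.
Then S(p+1) = S(p) + (11^p(20p + 22)) = (2·11^p·p) + (11^p(20p + 22)).
Simplifying, S(p+1) = 22·11^p(p + 1) = 2·11^(p+1)·(p+1),
which is the closed form with r = p+1.
By the principle of mathematical induction, the result holds for all r ≥ 1.

S(r) = 2·11^r·r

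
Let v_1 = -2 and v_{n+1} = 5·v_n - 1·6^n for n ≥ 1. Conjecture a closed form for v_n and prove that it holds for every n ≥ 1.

Computing the first terms: v_1 = -2, v_2 = -16, v_3 = -116. This suggests v_n = 4·5^(n - 1) - 6^n.
When n = 1: the formula gives -2 = -2 = v_1.
Suppose the result is true for n = p, so v_p = 4·5^(p - 1) - 6^p.
Then v_{p+1} = 5·v_p - 1·6^p = 5·(4·5^(p - 1) - 6^p) - 1·6^p = 4·5^p - 6^(p + 1) = 4·5^((p+1) - 1) - 6^(p+1),
which is the claimed formula at n = p+1.
By induction, the statement is established for all n ≥ 1.

v_n = 4·5^(n - 1) - 6^n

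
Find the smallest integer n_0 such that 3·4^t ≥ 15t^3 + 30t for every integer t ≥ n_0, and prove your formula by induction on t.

At t = 4: 768 < 1080, so the inequality fails and n_0 ≥ 5. We prove 3·4^t ≥ 15t^3 + 30t for all t ≥ 5.
Base step (t = 5): 3·4^t = 3072 and 15t^3 + 30t = 2025, so 3072 ≥ 2025.
Inductive step: suppose the statement holds for some p ≥ 5, so 3·4^p ≥ 15p^3 + 30p.
Then 3·4^(p + 1) = 4·(3·4^p) ≥ 4·(15p^3 + 30p).
Also, for p ≥ 5 we have 4·(15p^3 + 30p) ≥ 15(p+1)^3 + 30(p+1), since 4·(15p^3 + 30p) − (15(p+1)^3 + 30(p+1)) = 45p^3 - 45p^2 + 45p - 45, which is nonnegative for all p ≥ 5.
Combining, 3·4^(p + 1) ≥ 15(p+1)^3 + 30(p+1).
By the principle of mathematical induction, the result holds for all t ≥ 5.
Hence the smallest such n_0 is 5.

n_0 = 5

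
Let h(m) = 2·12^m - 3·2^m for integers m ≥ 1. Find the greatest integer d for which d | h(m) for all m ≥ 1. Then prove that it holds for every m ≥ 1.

Computing the first values: h(1) = 18 and h(2) = 276; gcd(18, 276) = 6, so d ≤ 6.
We prove 6 | 2·12^m - 3·2^m for all m ≥ 1 by induction on m.
When m = 1: h(1) = 18 = 6·(3), so 6 | h(1).
Inductive step: suppose the statement holds for some k ≥ 1, i.e. 6 | h(k). Then
h(k+1) − 12·h(k) = (2·12^(k+1) - 3·2^(k+1)) − 12·(2·12^k - 3·2^k) = (-3)·2^k·(2 − 12) = (30)·2^k. Since 6 | h(k) by the inductive hypothesis, 6 | 12·h(k); and 6 | 30 since 30 = 6·5. Therefore 6 | h(k+1).
By induction, the statement is established for all m ≥ 1.
Therefore the largest such d is 6.

d = 6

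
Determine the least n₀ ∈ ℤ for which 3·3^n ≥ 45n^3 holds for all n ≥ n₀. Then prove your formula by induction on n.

At n = 8: 19683 < 23040, so the inequality fails and n₀ ≥ 9. We prove 3·3^n ≥ 45n^3 for all n ≥ 9.
When n = 9: 3·3^n = 59049 and 45n^3 = 32805, so 59049 ≥ 32805.
Inductive step: suppose the statement holds for some m ≥ 9, so 3·3^m ≥ 45m^3.
Then 3·3^(m + 1) = 3·(3·3^m) ≥ 3·(45m^3).
Also, for m ≥ 9 we have 3·(45m^3) ≥ 45(m+1)^3, since 3 ≥ (1 + 1/m)^3 for all m ≥ 9.
Combining, 3·3^(m + 1) ≥ 45(m+1)^3.
By induction, the statement is established for all n ≥ 9.
Hence the smallest such n₀ is 9.

n₀ = 9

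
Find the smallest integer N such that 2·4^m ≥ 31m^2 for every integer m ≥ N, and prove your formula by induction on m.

N = 4

At m = 3: 128 < 279, so the inequality fails and N ≥ 4. We prove 2·4^m ≥ 31m^2 for all m ≥ 4.
For the base case m = 4: 2·4^m = 512 and 31m^2 = 496, so 512 ≥ 496.
For the inductive step, assume it holds for an arbitrary r ≥ 4, so 2·4^r ≥ 31r^2.
Then 2·4^(r + 1) = 4·(2·4^r) ≥ 4·(31r^2).
Also, for r ≥ 4 we have 4·(31r^2) ≥ 31(r+1)^2, since 4 ≥ (1 + 1/r)^2 for all r ≥ 4.
Combining, 2·4^(r + 1) ≥ 31(r+1)^2.
By induction, the statement is established for all m ≥ 4.
Hence the smallest such N is 4.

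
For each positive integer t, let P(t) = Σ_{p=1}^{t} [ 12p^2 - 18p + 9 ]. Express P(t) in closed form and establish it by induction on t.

We claim P(t) = t(4t^2 - 3t + 2) for all t ≥ 1.
For the base case t = 1: P(1) = 3, and the closed form gives 3. They agree.
Suppose the result is true for t = p, so P(p) = p(4p^2 - 3p + 2).
Then P(p+1) = P(p) + (12p^2 + 6p + 3) = (p(4p^2 - 3p + 2)) + (12p^2 + 6p + 3).
Simplifying, P(p+1) = (p + 1)(4p^2 + 5p + 3) = (p+1)(4(p+1)^2 - 3(p+1) + 2),
which is the closed form with t = p+1.
This completes the induction.

P(t) = t(4t^2 - 3t + 2)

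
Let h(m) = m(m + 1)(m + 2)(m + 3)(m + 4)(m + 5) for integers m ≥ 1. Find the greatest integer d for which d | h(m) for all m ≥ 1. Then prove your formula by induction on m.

Computing the first values: h(1) = 720 and h(2) = 5040; gcd(720, 5040) = 720, so d ≤ 720.
We prove 720 | m(m + 1)(m + 2)(m + 3)(m + 4)(m + 5) for all m ≥ 1 by induction on m.
For the base case m = 1: h(1) = 720 = 720·(1), so 720 | h(1).
Suppose the result is true for m = i, i.e. 720 | h(i). Then
h(i+1) − h(i) = (i+1)·(i+2)·(i+3)·(i+4)·(i+5)·(i+6) − i·(i+1)·(i+2)·(i+3)·(i+4)·(i+5) = (i+1)·(i+2)·(i+3)·(i+4)·(i+5)·[(i+6) − i] = 6·(i+1)·(i+2)·(i+3)·(i+4)·(i+5). The product of 5 consecutive integers is divisible by (5)! = 120, so h(i+1) − h(i) is divisible by 6·120 = 720. By the inductive hypothesis 720 | h(i), hence 720 | h(i+1).
By induction, the statement is established for all m ≥ 1.
Therefore the largest such d is 720.

d = 720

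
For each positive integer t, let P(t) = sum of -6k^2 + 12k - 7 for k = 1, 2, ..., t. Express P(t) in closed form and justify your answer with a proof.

P(t) = -t(2t^2 - 3t + 2)

We claim P(t) = -t(2t^2 - 3t + 2) for all t ≥ 1.
For the base case t = 1: P(1) = -1, and the closed form gives -1. They agree.
Inductive step: suppose the statement holds for some k ≥ 1, so P(k) = k(-2k^2 + 3k - 2).
Then P(k+1) = P(k) + (-6k^2 - 1) = (k(-2k^2 + 3k - 2)) + (-6k^2 - 1).
Simplifying, P(k+1) = -(k + 1)(2k^2 + k + 1) = -(k+1)(2(k+1)^2 - 3(k+1) + 2),
which is the closed form with t = k+1.
By induction, the statement is established for all t ≥ 1.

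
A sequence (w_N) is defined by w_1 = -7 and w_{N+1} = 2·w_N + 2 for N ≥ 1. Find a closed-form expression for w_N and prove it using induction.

w_N = -5·2^(N - 1) - 2

Computing the first terms: w_1 = -7, w_2 = -12, w_3 = -22. This suggests w_N = -5·2^(N - 1) - 2.
Base case (N = 1): the formula gives -7 = -7 = w_1.
Inductive step: suppose the statement holds for some m ≥ 1, so w_m = -5·2^(m - 1) - 2.
Then w_{m+1} = 2·w_m + 2 = 2·(-5·2^(m - 1) - 2) + 2 = -5·2^m - 2 = -5·2^((m+1) - 1) - 2,
which is the claimed formula at N = m+1.
This completes the induction.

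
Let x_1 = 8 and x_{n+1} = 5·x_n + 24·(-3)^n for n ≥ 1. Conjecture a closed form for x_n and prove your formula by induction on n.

Computing the first terms: x_1 = 8, x_2 = -32, x_3 = 56. This suggests x_n = (-3)^(n + 1) - 5^(n - 1).
For the base case n = 1: the formula gives 8 = 8 = x_1.
Inductive step: assume the claim holds for n = j, so x_j = (-3)^(j + 1) - 5^(j - 1).
Then x_{j+1} = 5·x_j + 24·(-3)^j = 5·((-3)^(j + 1) - 5^(j - 1)) + 24·(-3)^j = (-3)^(j + 2) - 5^j = (-3)^((j+1) + 1) - 5^((j+1) - 1),
which is the claimed formula at n = j+1.
By induction, the statement is established for all n ≥ 1.

x_n = (-3)^(n + 1) - 5^(n - 1)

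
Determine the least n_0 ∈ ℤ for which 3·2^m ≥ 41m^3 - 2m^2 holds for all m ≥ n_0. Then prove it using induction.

At m = 15: 98304 < 137925, so the inequality fails and n_0 ≥ 16. We prove 3·2^m ≥ 41m^3 - 2m^2 for all m ≥ 16.
When m = 16: 3·2^m = 196608 and 41m^3 - 2m^2 = 167424, so 196608 ≥ 167424.
For the inductive step, assume it holds for an arbitrary r ≥ 16, so 3·2^r ≥ 41r^3 - 2r^2.
Then 3·2^(r + 1) = 2·(3·2^r) ≥ 2·(41r^3 - 2r^2).
Also, for r ≥ 16 we have 2·(41r^3 - 2r^2) ≥ 41(r+1)^3 - 2(r+1)^2, since 2·(41r^3 - 2r^2) − (41(r+1)^3 - 2(r+1)^2) = 41r^3 - 125r^2 - 119r - 39, which is nonnegative for all r ≥ 16.
Combining, 3·2^(r + 1) ≥ 41(r+1)^3 - 2(r+1)^2.
By induction, the statement is established for all m ≥ 16.
Hence the smallest such n_0 is 16.

n_0 = 16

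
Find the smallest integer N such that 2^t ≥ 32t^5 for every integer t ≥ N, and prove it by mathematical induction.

N = 30

At t = 29: 536870912 < 656356768, so the inequality fails and N ≥ 30. We prove 2^t ≥ 32t^5 for all t ≥ 30.
Base case (t = 30): 2^t = 1073741824 and 32t^5 = 777600000, so 1073741824 ≥ 777600000.
Suppose the result is true for t = j, so 2^j ≥ 32j^5.
Then 2^(j + 1) = 2·(2^j) ≥ 2·(32j^5).
Also, for j ≥ 30 we have 2·(32j^5) ≥ 32(j+1)^5, since 2 ≥ (1 + 1/j)^5 for all j ≥ 30.
Combining, 2^(j + 1) ≥ 32(j+1)^5.
Hence, by induction on t, the claim holds for every t ≥ 30.
Hence the smallest such N is 30.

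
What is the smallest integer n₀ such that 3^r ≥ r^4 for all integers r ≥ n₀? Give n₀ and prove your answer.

n₀ = 8

At r = 7: 2187 < 2401, so the inequality fails and n₀ ≥ 8. We prove 3^r ≥ r^4 for all r ≥ 8.
For the base case r = 8: 3^r = 6561 and r^4 = 4096, so 6561 ≥ 4096.
Suppose the result is true for r = m, so 3^m ≥ m^4.
Then 3^(m + 1) = 3·(3^m) ≥ 3·(m^4).
Also, for m ≥ 8 we have 3·(m^4) ≥ (m+1)^4, since 3 ≥ (1 + 1/m)^4 for all m ≥ 8.
Combining, 3^(m + 1) ≥ (m+1)^4.
By the principle of mathematical induction, the result holds for all r ≥ 8.
Hence the smallest such n₀ is 8.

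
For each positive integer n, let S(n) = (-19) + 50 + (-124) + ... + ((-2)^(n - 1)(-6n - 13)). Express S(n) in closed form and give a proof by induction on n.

S(n) = (-2)^n(2n + 5) - 5

We claim S(n) = (-2)^n(2n + 5) - 5 for all n ≥ 1.
When n = 1: S(1) = -19, and the closed form gives -19. They agree.
Suppose the result is true for n = m, so S(m) = (-2)^m(2m + 5) - 5.
Then S(m+1) = S(m) + ((-2)^m(-6m - 19)) = ((-2)^m(2m + 5) - 5) + ((-2)^m(-6m - 19)).
Simplifying, S(m+1) = -4(-2)^m·m - 14(-2)^m - 5 = (-2)^(m+1)(2(m+1) + 5) - 5,
which is the closed form with n = m+1.
Hence, by induction on n, the claim holds for every n ≥ 1.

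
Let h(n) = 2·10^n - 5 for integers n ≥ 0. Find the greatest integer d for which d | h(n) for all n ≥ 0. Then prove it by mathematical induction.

Computing the first values: h(0) = -3 and h(1) = 15; gcd(-3, 15) = 3, so d ≤ 3.
We prove 3 | 2·10^n - 5 for all n ≥ 0 by induction on n.
Base case (n = 0): h(0) = -3 = 3·(-1), so 3 | h(0).
Inductive step: suppose the statement holds for some k ≥ 0, i.e. 3 | h(k). Then
h(k+1) = 2·10^(k+1) - 5 = 10·(2·10^k - 5) + 45 = 10·h(k) + 45. The first term is divisible by 3 by the inductive hypothesis, and 45 is divisible by 3. Hence 3 | h(k+1).
By the principle of mathematical induction, the result holds for all n ≥ 0.
Therefore the largest such d is 3.

d = 3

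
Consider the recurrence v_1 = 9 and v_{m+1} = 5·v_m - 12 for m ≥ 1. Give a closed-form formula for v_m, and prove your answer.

v_m = 6·5^(m - 1) + 3

Computing the first terms: v_1 = 9, v_2 = 33, v_3 = 153. This suggests v_m = 6·5^(m - 1) + 3.
For the base case m = 1: the formula gives 9 = 9 = v_1.
Suppose the result is true for m = k, so v_k = 6·5^(k - 1) + 3.
Then v_{k+1} = 5·v_k - 12 = 5·(6·5^(k - 1) + 3) - 12 = 6·5^k + 3 = 6·5^((k+1) - 1) + 3,
which is the claimed formula at m = k+1.
By the principle of mathematical induction, the result holds for all m ≥ 1.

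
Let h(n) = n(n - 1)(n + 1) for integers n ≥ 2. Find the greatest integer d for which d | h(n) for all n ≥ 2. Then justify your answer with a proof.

Computing the first values: h(2) = 6 and h(3) = 24; gcd(6, 24) = 6, so d ≤ 6.
We prove 6 | n(n - 1)(n + 1) for all n ≥ 2 by induction on n.
For the base case n = 2: h(2) = 6 = 6·(1), so 6 | h(2).
Inductive step: suppose the statement holds for some m ≥ 2, i.e. 6 | h(m). Then
h(m+1) − h(m) = m·(m+1)·(m+2) − (m-1)·m·(m+1) = m·(m+1)·[(m+2) − (m-1)] = 3·m·(m+1). The product of 2 consecutive integers is divisible by (2)! = 2, so h(m+1) − h(m) is divisible by 3·2 = 6. By the inductive hypothesis 6 | h(m), hence 6 | h(m+1).
This completes the induction.
Therefore the largest such d is 6.

d = 6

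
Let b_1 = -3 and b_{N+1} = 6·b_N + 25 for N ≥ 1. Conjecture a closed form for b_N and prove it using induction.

b_N = 2·6^(N - 1) - 5

Computing the first terms: b_1 = -3, b_2 = 7, b_3 = 67. This suggests b_N = 2·6^(N - 1) - 5.
Base step (N = 1): the formula gives -3 = -3 = b_1.
Suppose the result is true for N = p, so b_p = 2·6^(p - 1) - 5.
Then b_{p+1} = 6·b_p + 25 = 6·(2·6^(p - 1) - 5) + 25 = 2·6^p - 5 = 2·6^((p+1) - 1) - 5,
which is the claimed formula at N = p+1.
This completes the induction.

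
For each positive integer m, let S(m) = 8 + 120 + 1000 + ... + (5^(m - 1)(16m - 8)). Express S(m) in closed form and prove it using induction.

We claim S(m) = 5^m(4m - 3) + 3 for all m ≥ 1.
Base step (m = 1): S(1) = 8, and the closed form gives 8. They agree.
Inductive step: suppose the statement holds for some r ≥ 1, so S(r) = 5^r(4r - 3) + 3.
Then S(r+1) = S(r) + (5^r(16r + 8)) = (5^r(4r - 3) + 3) + (5^r(16r + 8)).
Simplifying, S(r+1) = 20·5^r·r + 5·5^r + 3 = 5^(r+1)(4(r+1) - 3) + 3,
which is the closed form with m = r+1.
Hence, by induction on m, the claim holds for every m ≥ 1.

S(m) = 5^m(4m - 3) + 3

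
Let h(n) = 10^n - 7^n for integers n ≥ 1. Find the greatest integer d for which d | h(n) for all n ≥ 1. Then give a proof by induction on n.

Computing the first values: h(1) = 3 and h(2) = 51; gcd(3, 51) = 3, so d ≤ 3.
We prove 3 | 10^n - 7^n for all n ≥ 1 by induction on n.
When n = 1: h(1) = 3 = 3·(1), so 3 | h(1).
Suppose the result is true for n = j, i.e. 3 | h(j). Then
10^{j+1} − 7^{j+1} = 10·10^j − 7·7^j = 10·(10^j − 7^j) + (3)·7^j. The first term is divisible by 3 by the inductive hypothesis, and the second term (3)·7^j is divisible by 3 since 3 | 3. Hence 3 | h(j+1).
By induction, the statement is established for all n ≥ 1.
Therefore the largest such d is 3.

d = 3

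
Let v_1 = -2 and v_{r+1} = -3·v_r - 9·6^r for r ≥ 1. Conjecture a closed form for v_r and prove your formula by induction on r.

Computing the first terms: v_1 = -2, v_2 = -48, v_3 = -180. This suggests v_r = 4(-3)^(r - 1) - 6^r.
When r = 1: the formula gives -2 = -2 = v_1.
For the inductive step, assume it holds for an arbitrary i ≥ 1, so v_i = 4(-3)^(i - 1) - 6^i.
Then v_{i+1} = -3·v_i - 9·6^i = -3·(4(-3)^(i - 1) - 6^i) - 9·6^i = 4(-3)^i - 6^(i + 1) = 4(-3)^((i+1) - 1) - 6^(i+1),
which is the claimed formula at r = i+1.
Hence, by induction on r, the claim holds for every r ≥ 1.

v_r = 4(-3)^(r - 1) - 6^r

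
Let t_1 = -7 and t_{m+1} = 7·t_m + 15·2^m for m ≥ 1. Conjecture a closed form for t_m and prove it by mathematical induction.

t_m = -3·2^m - 7^(m - 1)

Computing the first terms: t_1 = -7, t_2 = -19, t_3 = -73. This suggests t_m = -3·2^m - 7^(m - 1).
For the base case m = 1: the formula gives -7 = -7 = t_1.
For the inductive step, assume it holds for an arbitrary k ≥ 1, so t_k = -3·2^k - 7^(k - 1).
Then t_{k+1} = 7·t_k + 15·2^k = 7·(-3·2^k - 7^(k - 1)) + 15·2^k = -3·2^(k + 1) - 7^k = -3·2^(k+1) - 7^((k+1) - 1),
which is the claimed formula at m = k+1.
This completes the induction.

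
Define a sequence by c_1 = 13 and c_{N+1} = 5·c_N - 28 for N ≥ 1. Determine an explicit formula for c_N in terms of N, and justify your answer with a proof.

Computing the first terms: c_1 = 13, c_2 = 37, c_3 = 157. This suggests c_N = 6·5^(N - 1) + 7.
For the base case N = 1: the formula gives 13 = 13 = c_1.
For the inductive step, assume it holds for an arbitrary k ≥ 1, so c_k = 6·5^(k - 1) + 7.
Then c_{k+1} = 5·c_k - 28 = 5·(6·5^(k - 1) + 7) - 28 = 6·5^k + 7 = 6·5^((k+1) - 1) + 7,
which is the claimed formula at N = k+1.
This completes the induction.

c_N = 6·5^(N - 1) + 7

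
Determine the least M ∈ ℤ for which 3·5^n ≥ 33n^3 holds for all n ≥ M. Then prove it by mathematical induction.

At n = 4: 1875 < 2112, so the inequality fails and M ≥ 5. We prove 3·5^n ≥ 33n^3 for all n ≥ 5.
When n = 5: 3·5^n = 9375 and 33n^3 = 4125, so 9375 ≥ 4125.
Inductive step: suppose the statement holds for some p ≥ 5, so 3·5^p ≥ 33p^3.
Then 3·5^(p + 1) = 5·(3·5^p) ≥ 5·(33p^3).
Also, for p ≥ 5 we have 5·(33p^3) ≥ 33(p+1)^3, since 5 ≥ (1 + 1/p)^3 for all p ≥ 5.
Combining, 3·5^(p + 1) ≥ 33(p+1)^3.
By induction, the statement is established for all n ≥ 5.
Hence the smallest such M is 5.

M = 5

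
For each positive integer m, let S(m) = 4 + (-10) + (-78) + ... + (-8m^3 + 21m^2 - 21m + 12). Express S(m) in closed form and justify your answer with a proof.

We claim S(m) = -m(2m^3 - 3m^2 + 2m - 5) for all m ≥ 1.
For the base case m = 1: S(1) = 4, and the closed form gives 4. They agree.
Suppose the result is true for m = i, so S(i) = i(-2i^3 + 3i^2 - 2i + 5).
Then S(i+1) = S(i) + (-8i^3 - 3i^2 - 3i + 4) = (i(-2i^3 + 3i^2 - 2i + 5)) + (-8i^3 - 3i^2 - 3i + 4).
Simplifying, S(i+1) = -(i + 1)(2i^3 + 3i^2 + 2i - 4) = -(i+1)(2(i+1)^3 - 3(i+1)^2 + 2(i+1) - 5),
which is the closed form with m = i+1.
By the principle of mathematical induction, the result holds for all m ≥ 1.

S(m) = -m(2m^3 - 3m^2 + 2m - 5)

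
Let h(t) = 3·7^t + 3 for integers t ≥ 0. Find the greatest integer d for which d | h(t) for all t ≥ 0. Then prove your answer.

Computing the first values: h(0) = 6 and h(1) = 24; gcd(6, 24) = 6, so d ≤ 6.
We prove 6 | 3·7^t + 3 for all t ≥ 0 by induction on t.
Base case (t = 0): h(0) = 6 = 6·(1), so 6 | h(0).
Inductive step: assume the claim holds for t = k, i.e. 6 | h(k). Then
h(k+1) = 3·7^(k+1) + 3 = 7·(3·7^k + 3) - 18 = 7·h(k) - 18. The first term is divisible by 6 by the inductive hypothesis, and -18 is divisible by 6. Hence 6 | h(k+1).
This completes the induction.
Therefore the largest such d is 6.

d = 6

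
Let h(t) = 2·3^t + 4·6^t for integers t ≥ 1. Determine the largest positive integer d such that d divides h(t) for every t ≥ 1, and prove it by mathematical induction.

Computing the first values: h(1) = 30 and h(2) = 162; gcd(30, 162) = 6, so d ≤ 6.
We prove 6 | 2·3^t + 4·6^t for all t ≥ 1 by induction on t.
When t = 1: h(1) = 30 = 6·(5), so 6 | h(1).
Inductive step: suppose the statement holds for some p ≥ 1, i.e. 6 | h(p). Then
h(p+1) − 6·h(p) = (2·3^(p+1) + 4·6^(p+1)) − 6·(2·3^p + 4·6^p) = (2)·3^p·(3 − 6) = (-6)·3^p. Since 6 | h(p) by the inductive hypothesis, 6 | 6·h(p); and 6 | -6 since -6 = 6·-1. Therefore 6 | h(p+1).
This completes the induction.
Therefore the largest such d is 6.

d = 6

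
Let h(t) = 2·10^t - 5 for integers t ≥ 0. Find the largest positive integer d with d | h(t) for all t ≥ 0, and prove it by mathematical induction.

d = 3

Computing the first values: h(0) = -3 and h(1) = 15; gcd(-3, 15) = 3, so d ≤ 3.
We prove 3 | 2·10^t - 5 for all t ≥ 0 by induction on t.
Base step (t = 0): h(0) = -3 = 3·(-1), so 3 | h(0).
Suppose the result is true for t = r, i.e. 3 | h(r). Then
h(r+1) = 2·10^(r+1) - 5 = 10·(2·10^r - 5) + 45 = 10·h(r) + 45. The first term is divisible by 3 by the inductive hypothesis, and 45 is divisible by 3. Hence 3 | h(r+1).
Hence, by induction on t, the claim holds for every t ≥ 0.
Therefore the largest such d is 3.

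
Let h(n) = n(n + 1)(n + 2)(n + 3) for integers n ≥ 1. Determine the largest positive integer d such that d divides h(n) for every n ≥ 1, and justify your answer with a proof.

d = 24

Computing the first values: h(1) = 24 and h(2) = 120; gcd(24, 120) = 24, so d ≤ 24.
We prove 24 | n(n + 1)(n + 2)(n + 3) for all n ≥ 1 by induction on n.
For the base case n = 1: h(1) = 24 = 24·(1), so 24 | h(1).
Inductive step: assume the claim holds for n = i, i.e. 24 | h(i). Then
h(i+1) − h(i) = (i+1)·(i+2)·(i+3)·(i+4) − i·(i+1)·(i+2)·(i+3) = (i+1)·(i+2)·(i+3)·[(i+4) − i] = 4·(i+1)·(i+2)·(i+3). The product of 3 consecutive integers is divisible by (3)! = 6, so h(i+1) − h(i) is divisible by 4·6 = 24. By the inductive hypothesis 24 | h(i), hence 24 | h(i+1).
By induction, the statement is established for all n ≥ 1.
Therefore the largest such d is 24.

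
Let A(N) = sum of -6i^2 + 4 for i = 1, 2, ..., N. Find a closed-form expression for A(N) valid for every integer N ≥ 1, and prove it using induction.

We claim A(N) = -N(2N^2 + 3N - 3) for all N ≥ 1.
Base case (N = 1): A(1) = -2, and the closed form gives -2. They agree.
Inductive step: assume the claim holds for N = i, so A(i) = i(-2i^2 - 3i + 3).
Then A(i+1) = A(i) + (-6(i + 1)^2 + 4) = (i(-2i^2 - 3i + 3)) + (-6(i + 1)^2 + 4).
Simplifying, A(i+1) = -(i + 1)(2i^2 + 7i + 2) = -(i+1)(2(i+1)^2 + 3(i+1) - 3),
which is the closed form with N = i+1.
By the principle of mathematical induction, the result holds for all N ≥ 1.

A(N) = -N(2N^2 + 3N - 3)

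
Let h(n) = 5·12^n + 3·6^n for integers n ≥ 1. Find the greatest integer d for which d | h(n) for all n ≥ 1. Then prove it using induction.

d = 6

Computing the first values: h(1) = 78 and h(2) = 828; gcd(78, 828) = 6, so d ≤ 6.
We prove 6 | 5·12^n + 3·6^n for all n ≥ 1 by induction on n.
Base step (n = 1): h(1) = 78 = 6·(13), so 6 | h(1).
Inductive step: suppose the statement holds for some i ≥ 1, i.e. 6 | h(i). Then
h(i+1) − 12·h(i) = (5·12^(i+1) + 3·6^(i+1)) − 12·(5·12^i + 3·6^i) = (3)·6^i·(6 − 12) = (-18)·6^i. Since 6 | h(i) by the inductive hypothesis, 6 | 12·h(i); and 6 | -18 since -18 = 6·-3. Therefore 6 | h(i+1).
This completes the induction.
Therefore the largest such d is 6.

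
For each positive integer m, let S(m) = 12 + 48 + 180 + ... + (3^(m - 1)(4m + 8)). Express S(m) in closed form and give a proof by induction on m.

S(m) = 3^m(2m + 3) - 3

We claim S(m) = 3^m(2m + 3) - 3 for all m ≥ 1.
Base case (m = 1): S(1) = 12, and the closed form gives 12. They agree.
Inductive step: assume the claim holds for m = k, so S(k) = 3^k(2k + 3) - 3.
Then S(k+1) = S(k) + (4·3^k(k + 3)) = (3^k(2k + 3) - 3) + (4·3^k(k + 3)).
Simplifying, S(k+1) = 6·3^k·k + 15·3^k - 3 = 3^(k+1)(2(k+1) + 3) - 3,
which is the closed form with m = k+1.
By the principle of mathematical induction, the result holds for all m ≥ 1.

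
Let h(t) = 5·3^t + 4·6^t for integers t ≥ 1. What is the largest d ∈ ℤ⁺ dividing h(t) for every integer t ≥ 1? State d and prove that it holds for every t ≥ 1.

Computing the first values: h(1) = 39 and h(2) = 189; gcd(39, 189) = 3, so d ≤ 3.
We prove 3 | 5·3^t + 4·6^t for all t ≥ 1 by induction on t.
For the base case t = 1: h(1) = 39 = 3·(13), so 3 | h(1).
For the inductive step, assume it holds for an arbitrary p ≥ 1, i.e. 3 | h(p). Then
h(p+1) − 6·h(p) = (5·3^(p+1) + 4·6^(p+1)) − 6·(5·3^p + 4·6^p) = (5)·3^p·(3 − 6) = (-15)·3^p. Since 3 | h(p) by the inductive hypothesis, 3 | 6·h(p); and 3 | -15 since -15 = 3·-5. Therefore 3 | h(p+1).
This completes the induction.
Therefore the largest such d is 3.

d = 3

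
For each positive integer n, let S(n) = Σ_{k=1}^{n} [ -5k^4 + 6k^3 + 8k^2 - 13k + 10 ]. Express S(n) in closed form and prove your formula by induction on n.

S(n) = -n(n^2 + 1)(n^2 + n - 5)

We claim S(n) = -n(n^2 + 1)(n^2 + n - 5) for all n ≥ 1.
Base case (n = 1): S(1) = 6, and the closed form gives 6. They agree.
For the inductive step, assume it holds for an arbitrary k ≥ 1, so S(k) = k(-k^4 - k^3 + 4k^2 - k + 5).
Then S(k+1) = S(k) + (-5k^4 - 14k^3 - 4k^2 + k + 6) = (k(-k^4 - k^3 + 4k^2 - k + 5)) + (-5k^4 - 14k^3 - 4k^2 + k + 6).
Simplifying, S(k+1) = -(k + 1)(k^2 + 2k + 2)(k^2 + 3k - 3) = -(k+1)((k+1)^2 + 1)((k+1)^2 + (k+1) - 5),
which is the closed form with n = k+1.
By induction, the statement is established for all n ≥ 1.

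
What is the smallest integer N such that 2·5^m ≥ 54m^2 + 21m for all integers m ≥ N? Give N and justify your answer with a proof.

N = 4

At m = 3: 250 < 549, so the inequality fails and N ≥ 4. We prove 2·5^m ≥ 54m^2 + 21m for all m ≥ 4.
Base step (m = 4): 2·5^m = 1250 and 54m^2 + 21m = 948, so 1250 ≥ 948.
For the inductive step, assume it holds for an arbitrary r ≥ 4, so 2·5^r ≥ 54r^2 + 21r.
Then 2·5^(r + 1) = 5·(2·5^r) ≥ 5·(54r^2 + 21r).
Also, for r ≥ 4 we have 5·(54r^2 + 21r) ≥ 54(r+1)^2 + 21(r+1), since 5·(54r^2 + 21r) − (54(r+1)^2 + 21(r+1)) = 216r^2 - 24r - 75, which is nonnegative for all r ≥ 4.
Combining, 2·5^(r + 1) ≥ 54(r+1)^2 + 21(r+1).
By the principle of mathematical induction, the result holds for all m ≥ 4.
Hence the smallest such N is 4.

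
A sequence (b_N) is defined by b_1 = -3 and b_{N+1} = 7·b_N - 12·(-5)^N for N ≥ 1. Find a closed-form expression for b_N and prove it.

Computing the first terms: b_1 = -3, b_2 = 39, b_3 = -27. This suggests b_N = (-5)^N + 2·7^(N - 1).
Base step (N = 1): the formula gives -3 = -3 = b_1.
Suppose the result is true for N = k, so b_k = (-5)^k + 2·7^(k - 1).
Then b_{k+1} = 7·b_k - 12·(-5)^k = 7·((-5)^k + 2·7^(k - 1)) - 12·(-5)^k = (-5)^(k + 1) + 2·7^k = (-5)^(k+1) + 2·7^((k+1) - 1),
which is the claimed formula at N = k+1.
By the principle of mathematical induction, the result holds for all N ≥ 1.

b_N = (-5)^N + 2·7^(N - 1)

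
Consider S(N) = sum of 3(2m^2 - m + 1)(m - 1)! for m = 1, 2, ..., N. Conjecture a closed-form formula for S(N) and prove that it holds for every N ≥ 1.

We claim S(N) = (6N + 3)N! - 3 for all N ≥ 1.
For the base case N = 1: S(1) = 6, and the closed form gives 6. They agree.
Inductive step: assume the claim holds for N = m, so S(m) = (6m + 3)m! - 3.
Then S(m+1) = S(m) + (3(2m^2 + 3m + 2)m!) = ((6m + 3)m! - 3) + (3(2m^2 + 3m + 2)m!).
Simplifying, S(m+1) = (6(m+1) + 3)(m+1)! - 3,
which is the closed form with N = m+1.
By induction, the statement is established for all N ≥ 1.

S(N) = (6N + 3)N! - 3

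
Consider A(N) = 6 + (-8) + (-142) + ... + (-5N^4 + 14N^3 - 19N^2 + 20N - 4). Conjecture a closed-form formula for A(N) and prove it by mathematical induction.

We claim A(N) = -N(N^4 - N^3 + N^2 - 4N - 3) for all N ≥ 1.
Base case (N = 1): A(1) = 6, and the closed form gives 6. They agree.
For the inductive step, assume it holds for an arbitrary p ≥ 1, so A(p) = p(-p^4 + p^3 - p^2 + 4p + 3).
Then A(p+1) = A(p) + (-5p^4 - 6p^3 - 7p^2 + 4p + 6) = (p(-p^4 + p^3 - p^2 + 4p + 3)) + (-5p^4 - 6p^3 - 7p^2 + 4p + 6).
Simplifying, A(p+1) = -(p + 1)(p^4 + 3p^3 + 4p^2 - p - 6) = -(p+1)((p+1)^4 - (p+1)^3 + (p+1)^2 - 4(p+1) - 3),
which is the closed form with N = p+1.
By induction, the statement is established for all N ≥ 1.

A(N) = -N(N^4 - N^3 + N^2 - 4N - 3)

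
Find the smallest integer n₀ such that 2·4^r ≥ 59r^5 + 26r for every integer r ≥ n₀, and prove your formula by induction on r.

n₀ = 12

At r = 11: 8388608 < 9502295, so the inequality fails and n₀ ≥ 12. We prove 2·4^r ≥ 59r^5 + 26r for all r ≥ 12.
For the base case r = 12: 2·4^r = 33554432 and 59r^5 + 26r = 14681400, so 33554432 ≥ 14681400.
Inductive step: assume the claim holds for r = j, so 2·4^j ≥ 59j^5 + 26j.
Then 2·4^(j + 1) = 4·(2·4^j) ≥ 4·(59j^5 + 26j).
Also, for j ≥ 12 we have 4·(59j^5 + 26j) ≥ 59(j+1)^5 + 26(j+1), since 4·(59j^5 + 26j) − (59(j+1)^5 + 26(j+1)) = 177j^5 - 295j^4 - 590j^3 - 590j^2 - 217j - 85, which is nonnegative for all j ≥ 12.
Combining, 2·4^(j + 1) ≥ 59(j+1)^5 + 26(j+1).
Hence, by induction on r, the claim holds for every r ≥ 12.
Hence the smallest such n₀ is 12.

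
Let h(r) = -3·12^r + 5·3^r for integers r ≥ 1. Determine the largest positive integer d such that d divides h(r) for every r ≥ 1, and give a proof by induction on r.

d = 3

Computing the first values: h(1) = -21 and h(2) = -387; gcd(-21, -387) = 3, so d ≤ 3.
We prove 3 | -3·12^r + 5·3^r for all r ≥ 1 by induction on r.
Base case (r = 1): h(1) = -21 = 3·(-7), so 3 | h(1).
Inductive step: suppose the statement holds for some j ≥ 1, i.e. 3 | h(j). Then
h(j+1) − 12·h(j) = (-3·12^(j+1) + 5·3^(j+1)) − 12·(-3·12^j + 5·3^j) = (5)·3^j·(3 − 12) = (-45)·3^j. Since 3 | h(j) by the inductive hypothesis, 3 | 12·h(j); and 3 | -45 since -45 = 3·-15. Therefore 3 | h(j+1).
By the principle of mathematical induction, the result holds for all r ≥ 1.
Therefore the largest such d is 3.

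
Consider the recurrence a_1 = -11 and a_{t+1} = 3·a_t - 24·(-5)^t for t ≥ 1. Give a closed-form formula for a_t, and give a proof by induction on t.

a_t = 3(-5)^t + 4·3^(t - 1)

Computing the first terms: a_1 = -11, a_2 = 87, a_3 = -339. This suggests a_t = 3(-5)^t + 4·3^(t - 1).
Base case (t = 1): the formula gives -11 = -11 = a_1.
Inductive step: assume the claim holds for t = m, so a_m = 3(-5)^m + 4·3^(m - 1).
Then a_{m+1} = 3·a_m - 24·(-5)^m = 3·(3(-5)^m + 4·3^(m - 1)) - 24·(-5)^m = 3(-5)^(m + 1) + 4·3^m = 3(-5)^(m+1) + 4·3^((m+1) - 1),
which is the claimed formula at t = m+1.
Hence, by induction on t, the claim holds for every t ≥ 1.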